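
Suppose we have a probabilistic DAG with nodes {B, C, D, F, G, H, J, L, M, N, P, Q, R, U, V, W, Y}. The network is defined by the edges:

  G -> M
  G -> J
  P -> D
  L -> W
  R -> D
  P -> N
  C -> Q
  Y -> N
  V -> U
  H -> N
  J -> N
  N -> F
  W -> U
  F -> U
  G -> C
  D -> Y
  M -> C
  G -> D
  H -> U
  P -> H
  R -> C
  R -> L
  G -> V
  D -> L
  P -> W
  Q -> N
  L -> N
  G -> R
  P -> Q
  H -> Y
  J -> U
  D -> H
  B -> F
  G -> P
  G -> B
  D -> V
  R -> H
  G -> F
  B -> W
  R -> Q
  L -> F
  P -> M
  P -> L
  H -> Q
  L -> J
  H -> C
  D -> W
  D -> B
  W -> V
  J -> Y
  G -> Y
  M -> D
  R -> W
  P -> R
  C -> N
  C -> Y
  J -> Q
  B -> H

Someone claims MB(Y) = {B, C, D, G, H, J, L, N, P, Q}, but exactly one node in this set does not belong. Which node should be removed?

B

Y has parents C, D, G, H, J.
Y has child N.
Co-parents of Y (other parents of its children):
  N: C, H, J, L, P, Q
MB(Y) = {C, D, G, H, J, L, N, P, Q}.
B is neither a parent, child, nor co-parent of Y, so it does not belong.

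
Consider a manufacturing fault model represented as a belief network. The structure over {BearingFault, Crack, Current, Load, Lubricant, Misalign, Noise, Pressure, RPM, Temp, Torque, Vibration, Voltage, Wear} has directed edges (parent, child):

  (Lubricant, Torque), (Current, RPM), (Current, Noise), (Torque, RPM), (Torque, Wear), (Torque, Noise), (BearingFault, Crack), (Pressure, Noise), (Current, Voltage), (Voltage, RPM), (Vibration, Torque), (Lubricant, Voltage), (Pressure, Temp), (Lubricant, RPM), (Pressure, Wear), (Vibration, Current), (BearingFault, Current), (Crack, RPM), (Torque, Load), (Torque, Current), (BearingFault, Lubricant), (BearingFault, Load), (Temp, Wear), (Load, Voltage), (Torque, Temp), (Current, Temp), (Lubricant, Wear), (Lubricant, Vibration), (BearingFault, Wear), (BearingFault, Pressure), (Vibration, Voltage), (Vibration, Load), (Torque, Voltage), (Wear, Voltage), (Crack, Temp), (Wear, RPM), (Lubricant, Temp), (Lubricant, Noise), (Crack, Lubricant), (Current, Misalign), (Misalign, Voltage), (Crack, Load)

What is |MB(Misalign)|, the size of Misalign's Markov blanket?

Ch(Misalign) = {Voltage}.
Misalign has parent Current.
Parents of each child, excluding Misalign:
  Voltage also has parents Current, Load, Lubricant, Torque, Vibration, Wear.
MB(Misalign) = {Current, Load, Lubricant, Torque, Vibration, Voltage, Wear}, which has 7 nodes.

7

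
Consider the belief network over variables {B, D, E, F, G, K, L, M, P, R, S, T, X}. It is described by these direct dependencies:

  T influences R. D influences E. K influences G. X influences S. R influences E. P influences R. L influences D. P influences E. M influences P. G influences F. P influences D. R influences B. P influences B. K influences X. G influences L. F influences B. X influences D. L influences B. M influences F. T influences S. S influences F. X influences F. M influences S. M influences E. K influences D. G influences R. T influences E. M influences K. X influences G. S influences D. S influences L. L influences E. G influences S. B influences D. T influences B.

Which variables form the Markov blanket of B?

A node's Markov blanket = Pa ∪ Ch ∪ (parents of Ch other than the node itself).
Children of B: D.
Parents of B: F, L, P, R, T.
For each child, the remaining parents (spouses of B):
  D: K, L, P, S, X
Union: {F, L, P, R, T} ∪ {D} ∪ {K, L, P, S, X} = {D, F, K, L, P, R, S, T, X}.

{D, F, K, L, P, R, S, T, X}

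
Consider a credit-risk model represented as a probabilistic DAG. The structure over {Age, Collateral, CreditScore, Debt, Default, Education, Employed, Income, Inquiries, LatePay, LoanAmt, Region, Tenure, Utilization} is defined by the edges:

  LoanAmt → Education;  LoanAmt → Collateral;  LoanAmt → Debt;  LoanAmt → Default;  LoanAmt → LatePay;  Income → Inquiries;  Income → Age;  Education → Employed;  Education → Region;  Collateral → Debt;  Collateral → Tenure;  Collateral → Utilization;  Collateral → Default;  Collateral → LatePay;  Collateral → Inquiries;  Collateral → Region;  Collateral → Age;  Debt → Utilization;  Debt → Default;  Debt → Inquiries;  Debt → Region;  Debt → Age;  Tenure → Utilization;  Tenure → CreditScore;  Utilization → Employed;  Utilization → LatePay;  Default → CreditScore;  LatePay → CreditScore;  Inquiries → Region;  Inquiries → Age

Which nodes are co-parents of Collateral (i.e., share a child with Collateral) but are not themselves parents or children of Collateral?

Children of Collateral: Age, Debt, Default, Inquiries, LatePay, Region, Tenure, Utilization.
  Debt: LoanAmt
  Tenure: —
  Utilization: Debt, Tenure
  Default: Debt, LoanAmt
  LatePay: LoanAmt, Utilization
  Inquiries: Debt, Income
  Region: Debt, Education, Inquiries
  Age: Debt, Income, Inquiries
Excluding nodes already adjacent to Collateral (Age, Debt, Default, Inquiries, LatePay, LoanAmt, Region, Tenure, Utilization), the co-parent-only contribution is {Education, Income}.

{Education, Income}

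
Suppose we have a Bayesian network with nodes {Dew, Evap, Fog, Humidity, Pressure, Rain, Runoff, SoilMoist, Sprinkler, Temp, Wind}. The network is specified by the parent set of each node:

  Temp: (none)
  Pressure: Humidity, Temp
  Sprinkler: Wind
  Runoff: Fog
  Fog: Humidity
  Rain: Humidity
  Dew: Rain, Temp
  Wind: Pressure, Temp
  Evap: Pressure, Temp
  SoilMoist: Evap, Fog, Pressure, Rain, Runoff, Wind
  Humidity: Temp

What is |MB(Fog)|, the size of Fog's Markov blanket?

7

The Markov blanket of a node is its parents, its children, and the other parents of its children.
Fog has children Runoff, SoilMoist.
Parents of Fog: Humidity.
Co-parents of Fog (other parents of its children):
  Runoff has no other parent.
  SoilMoist also has parents Evap, Pressure, Rain, Runoff, Wind.
MB(Fog) = {Evap, Humidity, Pressure, Rain, Runoff, SoilMoist, Wind}, which has 7 nodes.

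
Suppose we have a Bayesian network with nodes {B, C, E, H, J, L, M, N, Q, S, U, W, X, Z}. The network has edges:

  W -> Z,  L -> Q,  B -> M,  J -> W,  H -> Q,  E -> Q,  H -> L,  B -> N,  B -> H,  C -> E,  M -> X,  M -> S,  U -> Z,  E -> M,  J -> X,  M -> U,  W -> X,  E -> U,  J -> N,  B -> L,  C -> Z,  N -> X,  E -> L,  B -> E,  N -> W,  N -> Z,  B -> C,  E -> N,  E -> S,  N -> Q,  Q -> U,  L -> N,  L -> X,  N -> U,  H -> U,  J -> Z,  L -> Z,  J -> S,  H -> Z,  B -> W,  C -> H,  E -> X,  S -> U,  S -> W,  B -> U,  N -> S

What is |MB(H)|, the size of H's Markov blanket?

By definition, MB(H) is built from H's parents, H's children, and the co-parents of H.
H's parents: B, C.
H's children: L, Q, U, Z.
Other parents of H's children:
  L's other parents are B, E.
  Q's other parents are E, L, N.
  U's other parents are B, E, M, N, Q, S.
  Z's other parents are C, J, L, N, U, W.
MB(H) = {B, C, E, J, L, M, N, Q, S, U, W, Z}, which has 12 nodes.

12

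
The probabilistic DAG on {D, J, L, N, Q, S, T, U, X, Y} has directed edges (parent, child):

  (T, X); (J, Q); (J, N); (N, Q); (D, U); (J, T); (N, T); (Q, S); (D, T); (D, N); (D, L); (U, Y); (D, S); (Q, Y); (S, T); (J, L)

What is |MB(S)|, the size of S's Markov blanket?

5

By definition, MB(S) is built from S's parents, S's children, and the co-parents of S.
S's parents: D, Q.
Ch(S) = {T}.
Parents of each child, excluding S:
  parents(T) \ {S} = {D, J, N}.
MB(S) = {D, J, N, Q, T}, which has 5 nodes.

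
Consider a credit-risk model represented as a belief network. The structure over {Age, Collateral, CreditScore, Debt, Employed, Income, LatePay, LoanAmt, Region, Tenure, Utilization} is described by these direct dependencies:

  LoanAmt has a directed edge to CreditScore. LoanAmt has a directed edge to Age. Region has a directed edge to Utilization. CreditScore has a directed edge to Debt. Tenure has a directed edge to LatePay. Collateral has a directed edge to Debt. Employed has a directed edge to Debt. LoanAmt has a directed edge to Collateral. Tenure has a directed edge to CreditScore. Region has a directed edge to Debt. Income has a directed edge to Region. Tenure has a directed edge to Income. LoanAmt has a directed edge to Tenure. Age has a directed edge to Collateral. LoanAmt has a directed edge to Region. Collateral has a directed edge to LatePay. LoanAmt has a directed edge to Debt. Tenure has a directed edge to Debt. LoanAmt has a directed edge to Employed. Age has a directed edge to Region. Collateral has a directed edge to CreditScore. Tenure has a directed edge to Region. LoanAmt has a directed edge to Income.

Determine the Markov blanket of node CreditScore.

{Collateral, Debt, Employed, LoanAmt, Region, Tenure}

CreditScore has parents Collateral, LoanAmt, Tenure.
Children of CreditScore: Debt.
For each child, the remaining parents (spouses of CreditScore):
  Debt also has parents Collateral, Employed, LoanAmt, Region, Tenure.
Taking the union gives {Collateral, Debt, Employed, LoanAmt, Region, Tenure}.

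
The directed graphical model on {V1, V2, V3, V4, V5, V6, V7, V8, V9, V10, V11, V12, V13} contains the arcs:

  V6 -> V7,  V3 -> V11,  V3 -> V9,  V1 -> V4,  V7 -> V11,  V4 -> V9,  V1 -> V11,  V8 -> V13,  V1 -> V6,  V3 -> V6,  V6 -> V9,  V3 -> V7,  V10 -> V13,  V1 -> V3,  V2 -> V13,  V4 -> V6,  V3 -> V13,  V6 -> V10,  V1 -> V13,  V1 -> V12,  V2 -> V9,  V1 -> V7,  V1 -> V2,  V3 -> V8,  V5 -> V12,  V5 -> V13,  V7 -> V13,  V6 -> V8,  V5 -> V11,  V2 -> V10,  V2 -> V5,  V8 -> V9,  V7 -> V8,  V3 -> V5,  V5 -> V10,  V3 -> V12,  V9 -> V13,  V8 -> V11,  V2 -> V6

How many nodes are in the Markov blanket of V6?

Pa(V6) = {V1, V2, V3, V4}.
V6 has children V7, V8, V9, V10.
Other parents of V6's children:
  V7: V1, V3
  V8: V3, V7
  V9: V2, V3, V4, V8
  V10: V2, V5
MB(V6) = {V1, V2, V3, V4, V5, V7, V8, V9, V10}, which has 9 nodes.

9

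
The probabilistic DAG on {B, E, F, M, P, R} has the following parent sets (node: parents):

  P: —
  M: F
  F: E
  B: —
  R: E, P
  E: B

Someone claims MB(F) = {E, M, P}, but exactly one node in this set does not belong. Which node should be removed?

By definition, MB(F) is built from F's parents, F's children, and the co-parents of F.
F's parents: E.
F has child M.
Parents of each child, excluding F:
  M: no additional parents.
MB(F) = {E, M}.
P is neither a parent, child, nor co-parent of F, so it does not belong.

P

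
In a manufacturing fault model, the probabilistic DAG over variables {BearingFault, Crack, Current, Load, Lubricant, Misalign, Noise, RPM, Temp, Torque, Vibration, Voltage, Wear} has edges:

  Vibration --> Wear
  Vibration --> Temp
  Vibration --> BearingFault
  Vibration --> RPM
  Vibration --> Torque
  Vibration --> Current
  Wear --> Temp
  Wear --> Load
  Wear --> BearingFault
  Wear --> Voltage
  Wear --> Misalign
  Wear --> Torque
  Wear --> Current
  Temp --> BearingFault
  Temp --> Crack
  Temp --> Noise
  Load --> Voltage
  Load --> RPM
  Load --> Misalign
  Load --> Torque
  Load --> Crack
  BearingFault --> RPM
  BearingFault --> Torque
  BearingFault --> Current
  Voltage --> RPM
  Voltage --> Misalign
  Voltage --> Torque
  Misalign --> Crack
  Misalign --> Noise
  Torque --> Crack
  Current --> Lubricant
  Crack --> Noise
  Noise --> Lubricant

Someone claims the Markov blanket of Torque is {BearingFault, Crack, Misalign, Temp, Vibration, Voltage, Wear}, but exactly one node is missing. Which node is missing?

Load

Recall MB(v) = parents ∪ children ∪ spouses, where spouses are the other parents of v's children.
Torque has parents BearingFault, Load, Vibration, Voltage, Wear.
Torque has child Crack.
Parents of each child, excluding Torque:
  Crack: Load, Misalign, Temp
MB(Torque) = {BearingFault, Crack, Load, Misalign, Temp, Vibration, Voltage, Wear}.
Comparing with the claimed set, Load is missing.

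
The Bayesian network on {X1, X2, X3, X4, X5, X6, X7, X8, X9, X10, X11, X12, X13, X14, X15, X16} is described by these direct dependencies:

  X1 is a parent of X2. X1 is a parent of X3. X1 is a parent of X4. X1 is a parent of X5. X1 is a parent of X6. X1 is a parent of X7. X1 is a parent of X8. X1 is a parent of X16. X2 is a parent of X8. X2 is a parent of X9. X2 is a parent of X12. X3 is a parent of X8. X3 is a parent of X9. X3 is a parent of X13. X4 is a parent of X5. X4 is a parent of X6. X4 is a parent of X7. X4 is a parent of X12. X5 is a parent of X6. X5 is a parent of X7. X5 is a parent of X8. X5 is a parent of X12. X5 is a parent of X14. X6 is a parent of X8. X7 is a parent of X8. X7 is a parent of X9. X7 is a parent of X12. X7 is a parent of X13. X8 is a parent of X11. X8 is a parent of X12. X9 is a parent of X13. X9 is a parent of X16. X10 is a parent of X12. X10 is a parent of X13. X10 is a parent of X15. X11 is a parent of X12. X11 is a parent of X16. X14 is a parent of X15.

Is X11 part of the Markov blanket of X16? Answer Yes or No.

X11 is a parent of X16.
So X11 ∈ MB(X16).

Yes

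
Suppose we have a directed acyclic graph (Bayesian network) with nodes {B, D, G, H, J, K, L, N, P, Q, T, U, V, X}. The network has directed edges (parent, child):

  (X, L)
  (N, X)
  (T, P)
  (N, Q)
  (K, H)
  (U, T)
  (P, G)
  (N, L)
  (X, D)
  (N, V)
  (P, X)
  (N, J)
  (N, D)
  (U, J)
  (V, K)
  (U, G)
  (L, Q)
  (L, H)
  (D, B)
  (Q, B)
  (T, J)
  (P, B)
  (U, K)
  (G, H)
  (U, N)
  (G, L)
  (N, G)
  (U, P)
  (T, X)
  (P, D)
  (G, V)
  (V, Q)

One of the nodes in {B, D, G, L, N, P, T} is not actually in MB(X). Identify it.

B

By definition, MB(X) is built from X's parents, X's children, and the co-parents of X.
X has parents N, P, T.
Ch(X) = {D, L}.
For each child, the remaining parents (spouses of X):
  L: G, N
  D: N, P
MB(X) = {D, G, L, N, P, T}.
B is neither a parent, child, nor co-parent of X, so it does not belong.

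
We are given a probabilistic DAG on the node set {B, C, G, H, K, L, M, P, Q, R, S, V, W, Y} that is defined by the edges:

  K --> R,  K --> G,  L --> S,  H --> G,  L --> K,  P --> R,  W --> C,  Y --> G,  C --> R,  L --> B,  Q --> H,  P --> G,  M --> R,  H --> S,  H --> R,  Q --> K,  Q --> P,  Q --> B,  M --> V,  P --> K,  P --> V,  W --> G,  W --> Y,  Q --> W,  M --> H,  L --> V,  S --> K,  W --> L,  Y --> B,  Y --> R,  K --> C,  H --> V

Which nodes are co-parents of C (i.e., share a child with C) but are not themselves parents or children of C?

Children of C: R.
  R also has parents H, K, M, P, Y.
Excluding nodes already adjacent to C (K, R, W), the co-parent-only contribution is {H, M, P, Y}.

{H, M, P, Y}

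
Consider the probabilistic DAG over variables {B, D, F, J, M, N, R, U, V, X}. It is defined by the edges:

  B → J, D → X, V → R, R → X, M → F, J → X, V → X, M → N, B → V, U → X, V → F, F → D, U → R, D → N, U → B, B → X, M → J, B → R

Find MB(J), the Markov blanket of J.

{B, D, M, R, U, V, X}

A node's Markov blanket = Pa ∪ Ch ∪ (parents of Ch other than the node itself).
Pa(J) = {B, M}.
J's children: X.
For each child, the remaining parents (spouses of J):
  parents(X) \ {J} = {B, D, R, U, V}.
So the Markov blanket of J is {B, D, M, R, U, V, X}.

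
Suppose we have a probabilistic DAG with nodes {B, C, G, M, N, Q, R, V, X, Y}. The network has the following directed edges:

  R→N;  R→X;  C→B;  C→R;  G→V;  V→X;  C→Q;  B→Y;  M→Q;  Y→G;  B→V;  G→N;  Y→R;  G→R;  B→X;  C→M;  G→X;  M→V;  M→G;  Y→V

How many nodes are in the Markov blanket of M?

M has parent C.
M's children: G, Q, V.
Co-parents of M (other parents of its children):
  G also has parent Y.
  parents(V) \ {M} = {B, G, Y}.
  Q's other parent is C.
MB(M) = {B, C, G, Q, V, Y}, which has 6 nodes.

6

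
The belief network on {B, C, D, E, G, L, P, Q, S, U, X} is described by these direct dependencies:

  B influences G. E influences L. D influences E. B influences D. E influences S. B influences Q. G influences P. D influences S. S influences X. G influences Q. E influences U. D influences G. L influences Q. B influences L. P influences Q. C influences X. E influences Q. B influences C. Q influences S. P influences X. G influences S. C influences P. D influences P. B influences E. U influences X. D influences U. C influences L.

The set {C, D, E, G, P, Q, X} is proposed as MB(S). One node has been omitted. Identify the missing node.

U

The Markov blanket of a node is its parents, its children, and the other parents of its children.
Children of S: X.
Pa(S) = {D, E, G, Q}.
Co-parents of S (other parents of its children):
  parents(X) \ {S} = {C, P, U}.
MB(S) = {C, D, E, G, P, Q, U, X}.
Comparing with the claimed set, U is missing.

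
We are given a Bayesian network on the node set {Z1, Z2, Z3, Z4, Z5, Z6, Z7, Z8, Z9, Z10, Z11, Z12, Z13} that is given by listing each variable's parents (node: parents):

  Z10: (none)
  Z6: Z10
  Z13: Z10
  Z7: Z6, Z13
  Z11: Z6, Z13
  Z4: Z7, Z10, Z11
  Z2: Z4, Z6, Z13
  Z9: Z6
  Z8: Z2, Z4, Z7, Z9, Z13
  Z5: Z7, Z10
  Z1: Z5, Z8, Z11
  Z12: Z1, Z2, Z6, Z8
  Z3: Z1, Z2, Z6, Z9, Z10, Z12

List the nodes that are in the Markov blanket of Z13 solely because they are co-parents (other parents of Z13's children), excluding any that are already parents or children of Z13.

Children of Z13: Z2, Z7, Z8, Z11.
  Z7: Z6
  Z11: Z6
  Z2: Z4, Z6
  Z8: Z2, Z4, Z7, Z9
Excluding nodes already adjacent to Z13 (Z2, Z7, Z8, Z10, Z11), the co-parent-only contribution is {Z4, Z6, Z9}.

{Z4, Z6, Z9}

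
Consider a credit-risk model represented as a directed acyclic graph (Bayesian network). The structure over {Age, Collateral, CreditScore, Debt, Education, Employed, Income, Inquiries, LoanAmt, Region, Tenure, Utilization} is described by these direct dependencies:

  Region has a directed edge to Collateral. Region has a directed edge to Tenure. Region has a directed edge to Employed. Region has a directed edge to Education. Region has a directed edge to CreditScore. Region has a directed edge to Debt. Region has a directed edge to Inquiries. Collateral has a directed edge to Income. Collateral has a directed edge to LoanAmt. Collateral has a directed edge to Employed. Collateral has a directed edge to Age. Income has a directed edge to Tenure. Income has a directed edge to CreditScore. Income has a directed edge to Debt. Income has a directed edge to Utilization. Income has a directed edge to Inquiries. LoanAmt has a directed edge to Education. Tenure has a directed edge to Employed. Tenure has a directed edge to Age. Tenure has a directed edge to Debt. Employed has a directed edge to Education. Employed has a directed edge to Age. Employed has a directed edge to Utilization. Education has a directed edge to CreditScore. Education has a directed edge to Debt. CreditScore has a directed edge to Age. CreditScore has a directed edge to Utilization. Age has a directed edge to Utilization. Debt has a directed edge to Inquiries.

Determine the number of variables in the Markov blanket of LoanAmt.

4

Pa(LoanAmt) = {Collateral}.
LoanAmt's children: Education.
Parents of each child, excluding LoanAmt:
  Education also has parents Employed, Region.
MB(LoanAmt) = {Collateral, Education, Employed, Region}, which has 4 nodes.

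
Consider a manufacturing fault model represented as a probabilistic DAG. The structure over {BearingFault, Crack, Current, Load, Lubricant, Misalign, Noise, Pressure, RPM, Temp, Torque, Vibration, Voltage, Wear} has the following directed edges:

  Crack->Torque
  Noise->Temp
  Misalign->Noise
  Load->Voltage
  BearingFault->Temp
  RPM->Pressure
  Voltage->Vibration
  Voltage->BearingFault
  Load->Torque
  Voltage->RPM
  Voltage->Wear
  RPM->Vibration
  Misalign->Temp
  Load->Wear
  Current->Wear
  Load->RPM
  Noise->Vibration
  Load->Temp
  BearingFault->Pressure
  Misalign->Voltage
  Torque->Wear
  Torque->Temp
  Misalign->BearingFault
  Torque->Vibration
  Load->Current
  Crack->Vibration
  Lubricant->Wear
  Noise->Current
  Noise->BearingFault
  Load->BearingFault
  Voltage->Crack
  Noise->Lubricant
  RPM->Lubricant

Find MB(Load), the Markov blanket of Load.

{BearingFault, Crack, Current, Lubricant, Misalign, Noise, RPM, Temp, Torque, Voltage, Wear}

By definition, MB(Load) is built from Load's parents, Load's children, and the co-parents of Load.
Parents of Load: none.
Children of Load: BearingFault, Current, RPM, Temp, Torque, Voltage, Wear.
Co-parents of Load (other parents of its children):
  Voltage also has parent Misalign.
  parents(Current) \ {Load} = {Noise}.
  parents(BearingFault) \ {Load} = {Misalign, Noise, Voltage}.
  Torque's other parent is Crack.
  parents(RPM) \ {Load} = {Voltage}.
  parents(Wear) \ {Load} = {Current, Lubricant, Torque, Voltage}.
  Temp also has parents BearingFault, Misalign, Noise, Torque.
MB(Load) = {BearingFault, Crack, Current, Lubricant, Misalign, Noise, RPM, Temp, Torque, Voltage, Wear}.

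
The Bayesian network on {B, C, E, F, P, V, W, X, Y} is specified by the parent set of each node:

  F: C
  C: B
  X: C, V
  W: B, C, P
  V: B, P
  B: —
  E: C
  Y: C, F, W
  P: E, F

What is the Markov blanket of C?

A node's Markov blanket = Pa ∪ Ch ∪ (parents of Ch other than the node itself).
Children of C: E, F, W, X, Y.
C has parent B.
For each child, the remaining parents (spouses of C):
  E: —
  F: —
  W: B, P
  X: V
  Y: F, W
So the Markov blanket of C is {B, E, F, P, V, W, X, Y}.

{B, E, F, P, V, W, X, Y}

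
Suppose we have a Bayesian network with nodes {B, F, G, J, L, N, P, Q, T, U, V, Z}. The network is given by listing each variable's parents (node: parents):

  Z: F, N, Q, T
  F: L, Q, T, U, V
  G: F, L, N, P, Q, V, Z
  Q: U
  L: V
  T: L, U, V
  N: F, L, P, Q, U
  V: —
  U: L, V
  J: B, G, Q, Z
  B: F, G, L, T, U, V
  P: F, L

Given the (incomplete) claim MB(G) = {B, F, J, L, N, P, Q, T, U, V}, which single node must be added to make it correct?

Z

G's children: B, J.
Parents of G: F, L, N, P, Q, V, Z.
Parents of each child, excluding G:
  B also has parents F, L, T, U, V.
  parents(J) \ {G} = {B, Q, Z}.
MB(G) = {B, F, J, L, N, P, Q, T, U, V, Z}.
Comparing with the claimed set, Z is missing.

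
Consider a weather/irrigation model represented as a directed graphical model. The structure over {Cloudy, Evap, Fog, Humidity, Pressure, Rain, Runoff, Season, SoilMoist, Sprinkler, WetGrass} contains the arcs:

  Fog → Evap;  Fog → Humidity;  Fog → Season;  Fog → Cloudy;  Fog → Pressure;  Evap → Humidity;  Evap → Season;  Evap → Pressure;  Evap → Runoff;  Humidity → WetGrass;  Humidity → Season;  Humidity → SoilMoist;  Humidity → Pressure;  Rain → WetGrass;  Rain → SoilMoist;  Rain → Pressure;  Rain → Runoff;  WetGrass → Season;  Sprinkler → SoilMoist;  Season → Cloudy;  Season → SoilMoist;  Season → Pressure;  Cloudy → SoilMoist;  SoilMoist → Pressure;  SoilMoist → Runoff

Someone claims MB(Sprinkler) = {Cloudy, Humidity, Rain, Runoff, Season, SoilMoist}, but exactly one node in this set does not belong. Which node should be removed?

Runoff

Children of Sprinkler: SoilMoist.
Sprinkler has no parents.
Parents of each child, excluding Sprinkler:
  SoilMoist: Cloudy, Humidity, Rain, Season
MB(Sprinkler) = {Cloudy, Humidity, Rain, Season, SoilMoist}.
Runoff is neither a parent, child, nor co-parent of Sprinkler, so it does not belong.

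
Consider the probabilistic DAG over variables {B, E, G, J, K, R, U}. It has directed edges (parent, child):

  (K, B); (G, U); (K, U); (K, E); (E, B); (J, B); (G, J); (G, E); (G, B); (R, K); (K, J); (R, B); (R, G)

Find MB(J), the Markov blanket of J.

{B, E, G, K, R}

By definition, MB(J) is built from J's parents, J's children, and the co-parents of J.
J has parents G, K.
Ch(J) = {B}.
Co-parents of J (other parents of its children):
  parents(B) \ {J} = {E, G, K, R}.
MB(J) = {B, E, G, K, R}.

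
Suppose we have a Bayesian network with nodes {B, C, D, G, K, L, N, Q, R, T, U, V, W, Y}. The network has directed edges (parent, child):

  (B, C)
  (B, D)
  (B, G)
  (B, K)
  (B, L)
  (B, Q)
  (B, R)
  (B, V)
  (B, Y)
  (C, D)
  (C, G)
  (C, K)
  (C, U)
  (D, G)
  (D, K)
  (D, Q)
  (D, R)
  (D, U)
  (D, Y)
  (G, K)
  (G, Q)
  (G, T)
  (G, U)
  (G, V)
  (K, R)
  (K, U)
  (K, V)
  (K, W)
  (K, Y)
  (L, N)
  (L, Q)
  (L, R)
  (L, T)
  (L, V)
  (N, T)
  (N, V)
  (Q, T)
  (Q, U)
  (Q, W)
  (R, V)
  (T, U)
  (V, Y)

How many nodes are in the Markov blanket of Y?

Ch(Y) = {}.
Parents of Y: B, D, K, V.
Y has no children, so there are no co-parents.
MB(Y) = {B, D, K, V}, which has 4 nodes.

4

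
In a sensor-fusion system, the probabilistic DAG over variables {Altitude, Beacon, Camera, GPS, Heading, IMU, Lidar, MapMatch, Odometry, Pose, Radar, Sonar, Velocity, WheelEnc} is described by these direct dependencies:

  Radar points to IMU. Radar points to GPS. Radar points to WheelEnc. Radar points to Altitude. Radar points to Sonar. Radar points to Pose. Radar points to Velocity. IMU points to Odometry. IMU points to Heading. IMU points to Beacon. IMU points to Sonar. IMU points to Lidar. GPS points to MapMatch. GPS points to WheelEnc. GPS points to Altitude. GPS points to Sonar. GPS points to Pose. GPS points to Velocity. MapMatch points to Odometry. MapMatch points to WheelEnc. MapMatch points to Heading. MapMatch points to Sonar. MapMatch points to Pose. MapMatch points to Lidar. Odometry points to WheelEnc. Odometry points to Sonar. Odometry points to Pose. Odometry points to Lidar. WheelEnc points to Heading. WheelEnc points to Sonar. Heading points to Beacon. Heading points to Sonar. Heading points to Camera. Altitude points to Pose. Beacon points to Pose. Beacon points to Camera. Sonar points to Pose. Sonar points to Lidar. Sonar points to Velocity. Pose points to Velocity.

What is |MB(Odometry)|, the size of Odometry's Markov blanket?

11

The Markov blanket of a node is its parents, its children, and the other parents of its children.
Odometry's parents: IMU, MapMatch.
Children of Odometry: Lidar, Pose, Sonar, WheelEnc.
For each child, the remaining parents (spouses of Odometry):
  WheelEnc also has parents GPS, MapMatch, Radar.
  parents(Sonar) \ {Odometry} = {GPS, Heading, IMU, MapMatch, Radar, WheelEnc}.
  Pose's other parents are Altitude, Beacon, GPS, MapMatch, Radar, Sonar.
  parents(Lidar) \ {Odometry} = {IMU, MapMatch, Sonar}.
MB(Odometry) = {Altitude, Beacon, GPS, Heading, IMU, Lidar, MapMatch, Pose, Radar, Sonar, WheelEnc}, which has 11 nodes.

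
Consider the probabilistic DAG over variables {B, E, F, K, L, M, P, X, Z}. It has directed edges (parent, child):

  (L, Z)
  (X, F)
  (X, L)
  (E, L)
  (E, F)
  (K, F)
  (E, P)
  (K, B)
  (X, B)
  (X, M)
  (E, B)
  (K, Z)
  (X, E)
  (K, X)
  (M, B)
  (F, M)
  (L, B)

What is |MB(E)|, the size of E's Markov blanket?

7

Pa(E) = {X}.
Children of E: B, F, L, P.
Co-parents of E (other parents of its children):
  L's other parent is X.
  P has no other parent.
  F also has parents K, X.
  parents(B) \ {E} = {K, L, M, X}.
MB(E) = {B, F, K, L, M, P, X}, which has 7 nodes.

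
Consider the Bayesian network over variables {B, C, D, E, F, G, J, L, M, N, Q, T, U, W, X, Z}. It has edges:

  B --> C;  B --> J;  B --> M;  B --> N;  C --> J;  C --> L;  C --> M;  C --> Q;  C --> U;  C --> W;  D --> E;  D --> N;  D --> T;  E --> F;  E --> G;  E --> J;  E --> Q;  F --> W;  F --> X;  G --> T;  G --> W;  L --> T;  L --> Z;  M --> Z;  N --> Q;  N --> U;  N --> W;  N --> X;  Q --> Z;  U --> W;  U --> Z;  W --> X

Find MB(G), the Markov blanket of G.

Ch(G) = {T, W}.
G's parents: E.
For each child, the remaining parents (spouses of G):
  T: D, L
  W: C, F, N, U
Taking the union gives {C, D, E, F, L, N, T, U, W}.

{C, D, E, F, L, N, T, U, W}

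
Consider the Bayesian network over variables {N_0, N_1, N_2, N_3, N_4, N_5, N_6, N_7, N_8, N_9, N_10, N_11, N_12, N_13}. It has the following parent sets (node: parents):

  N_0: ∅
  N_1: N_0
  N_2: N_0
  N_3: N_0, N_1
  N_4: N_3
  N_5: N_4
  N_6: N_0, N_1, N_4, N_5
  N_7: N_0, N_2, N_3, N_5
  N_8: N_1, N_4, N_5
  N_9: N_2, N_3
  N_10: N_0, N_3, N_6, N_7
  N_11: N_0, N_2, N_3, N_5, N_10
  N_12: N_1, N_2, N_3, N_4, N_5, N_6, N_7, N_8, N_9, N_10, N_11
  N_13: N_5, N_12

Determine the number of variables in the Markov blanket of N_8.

N_8 has parents N_1, N_4, N_5.
Children of N_8: N_12.
Parents of each child, excluding N_8:
  parents(N_12) \ {N_8} = {N_1, N_2, N_3, N_4, N_5, N_6, N_7, N_9, N_10, N_11}.
MB(N_8) = {N_1, N_2, N_3, N_4, N_5, N_6, N_7, N_9, N_10, N_11, N_12}, which has 11 nodes.

11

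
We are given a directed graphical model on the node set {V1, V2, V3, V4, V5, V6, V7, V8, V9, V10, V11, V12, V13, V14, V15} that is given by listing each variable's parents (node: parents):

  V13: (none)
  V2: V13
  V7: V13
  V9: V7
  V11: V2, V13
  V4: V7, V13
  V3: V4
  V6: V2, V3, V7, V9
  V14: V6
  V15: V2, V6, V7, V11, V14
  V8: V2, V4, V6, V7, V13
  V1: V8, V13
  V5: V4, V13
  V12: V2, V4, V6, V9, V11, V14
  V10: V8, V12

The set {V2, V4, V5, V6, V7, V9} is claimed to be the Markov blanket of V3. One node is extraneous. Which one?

Pa(V3) = {V4}.
Ch(V3) = {V6}.
Co-parents of V3 (other parents of its children):
  V6: V2, V7, V9
MB(V3) = {V2, V4, V6, V7, V9}.
V5 is neither a parent, child, nor co-parent of V3, so it does not belong.

V5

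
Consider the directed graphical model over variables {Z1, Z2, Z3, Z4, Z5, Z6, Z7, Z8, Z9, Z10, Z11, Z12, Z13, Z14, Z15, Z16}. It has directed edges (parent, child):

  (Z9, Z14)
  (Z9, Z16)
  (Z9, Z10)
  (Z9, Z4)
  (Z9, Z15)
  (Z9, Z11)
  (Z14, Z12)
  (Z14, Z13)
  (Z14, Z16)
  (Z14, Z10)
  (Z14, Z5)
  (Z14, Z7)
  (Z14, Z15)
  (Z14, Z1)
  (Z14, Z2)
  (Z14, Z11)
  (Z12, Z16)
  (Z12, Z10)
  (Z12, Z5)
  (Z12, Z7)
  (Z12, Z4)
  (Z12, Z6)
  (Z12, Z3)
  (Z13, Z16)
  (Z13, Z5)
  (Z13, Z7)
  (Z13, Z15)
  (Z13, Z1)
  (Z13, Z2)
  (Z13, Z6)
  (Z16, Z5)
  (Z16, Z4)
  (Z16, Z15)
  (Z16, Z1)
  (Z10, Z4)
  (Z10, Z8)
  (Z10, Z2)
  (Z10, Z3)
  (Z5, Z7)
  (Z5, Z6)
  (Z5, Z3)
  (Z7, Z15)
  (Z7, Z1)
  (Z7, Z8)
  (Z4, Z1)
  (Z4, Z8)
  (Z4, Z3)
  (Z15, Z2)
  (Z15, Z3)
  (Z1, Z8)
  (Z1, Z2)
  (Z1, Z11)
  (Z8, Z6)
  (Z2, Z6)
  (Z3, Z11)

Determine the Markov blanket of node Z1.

Parents of Z1: Z4, Z7, Z13, Z14, Z16.
Z1 has children Z2, Z8, Z11.
Co-parents of Z1 (other parents of its children):
  Z8: Z4, Z7, Z10
  Z2: Z10, Z13, Z14, Z15
  Z11: Z3, Z9, Z14
Union: {Z4, Z7, Z13, Z14, Z16} ∪ {Z2, Z8, Z11} ∪ {Z3, Z4, Z7, Z9, Z10, Z13, Z14, Z15} = {Z2, Z3, Z4, Z7, Z8, Z9, Z10, Z11, Z13, Z14, Z15, Z16}.

{Z2, Z3, Z4, Z7, Z8, Z9, Z10, Z11, Z13, Z14, Z15, Z16}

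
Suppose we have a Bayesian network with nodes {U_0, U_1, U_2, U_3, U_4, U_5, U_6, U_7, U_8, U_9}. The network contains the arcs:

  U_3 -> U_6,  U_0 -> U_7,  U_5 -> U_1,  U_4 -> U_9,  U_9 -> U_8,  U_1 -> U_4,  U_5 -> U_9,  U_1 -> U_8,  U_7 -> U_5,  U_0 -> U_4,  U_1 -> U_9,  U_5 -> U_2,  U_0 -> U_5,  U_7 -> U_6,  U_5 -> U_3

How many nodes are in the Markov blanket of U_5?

7

Children of U_5: U_1, U_2, U_3, U_9.
Parents of U_5: U_0, U_7.
Co-parents of U_5 (other parents of its children):
  U_3: no additional parents.
  U_1 has no other parent.
  parents(U_9) \ {U_5} = {U_1, U_4}.
  U_2: no additional parents.
MB(U_5) = {U_0, U_1, U_2, U_3, U_4, U_7, U_9}, which has 7 nodes.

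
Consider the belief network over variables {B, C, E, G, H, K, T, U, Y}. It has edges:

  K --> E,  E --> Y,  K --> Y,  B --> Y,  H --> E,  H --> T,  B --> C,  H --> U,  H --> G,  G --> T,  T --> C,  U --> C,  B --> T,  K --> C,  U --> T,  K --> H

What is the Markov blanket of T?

{B, C, G, H, K, U}

The Markov blanket of a node is its parents, its children, and the other parents of its children.
T's children: C.
T has parents B, G, H, U.
Co-parents of T (other parents of its children):
  C: B, K, U
Union: {B, G, H, U} ∪ {C} ∪ {B, K, U} = {B, C, G, H, K, U}.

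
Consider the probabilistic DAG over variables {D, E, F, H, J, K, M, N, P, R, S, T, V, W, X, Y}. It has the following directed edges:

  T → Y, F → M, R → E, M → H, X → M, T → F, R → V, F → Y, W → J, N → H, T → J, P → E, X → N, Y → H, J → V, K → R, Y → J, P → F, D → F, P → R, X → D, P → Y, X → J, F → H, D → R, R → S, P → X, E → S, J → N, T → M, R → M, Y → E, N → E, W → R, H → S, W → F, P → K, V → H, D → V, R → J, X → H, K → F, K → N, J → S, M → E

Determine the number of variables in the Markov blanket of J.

12

J's parents: R, T, W, X, Y.
Ch(J) = {N, S, V}.
For each child, the remaining parents (spouses of J):
  parents(V) \ {J} = {D, R}.
  parents(N) \ {J} = {K, X}.
  S's other parents are E, H, R.
MB(J) = {D, E, H, K, N, R, S, T, V, W, X, Y}, which has 12 nodes.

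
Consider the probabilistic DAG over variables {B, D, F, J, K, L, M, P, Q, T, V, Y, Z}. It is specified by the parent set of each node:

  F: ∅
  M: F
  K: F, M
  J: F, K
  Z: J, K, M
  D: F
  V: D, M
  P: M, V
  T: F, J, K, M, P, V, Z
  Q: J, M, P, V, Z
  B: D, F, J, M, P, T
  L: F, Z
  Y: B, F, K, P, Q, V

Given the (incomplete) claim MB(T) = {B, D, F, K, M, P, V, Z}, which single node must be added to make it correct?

Ch(T) = {B}.
T has parents F, J, K, M, P, V, Z.
For each child, the remaining parents (spouses of T):
  B also has parents D, F, J, M, P.
MB(T) = {B, D, F, J, K, M, P, V, Z}.
Comparing with the claimed set, J is missing.

J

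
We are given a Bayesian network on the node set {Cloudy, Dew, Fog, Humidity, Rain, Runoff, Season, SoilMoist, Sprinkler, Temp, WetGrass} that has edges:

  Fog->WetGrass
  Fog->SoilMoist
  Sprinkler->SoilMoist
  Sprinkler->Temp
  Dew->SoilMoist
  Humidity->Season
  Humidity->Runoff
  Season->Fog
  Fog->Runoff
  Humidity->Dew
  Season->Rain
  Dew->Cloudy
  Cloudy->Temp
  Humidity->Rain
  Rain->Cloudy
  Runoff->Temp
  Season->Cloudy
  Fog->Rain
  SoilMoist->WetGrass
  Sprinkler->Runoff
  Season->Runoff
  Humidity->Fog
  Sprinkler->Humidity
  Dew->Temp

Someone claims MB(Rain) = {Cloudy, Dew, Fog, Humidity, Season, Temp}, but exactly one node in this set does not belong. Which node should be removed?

Temp

By definition, MB(Rain) is built from Rain's parents, Rain's children, and the co-parents of Rain.
Rain's parents: Fog, Humidity, Season.
Rain has child Cloudy.
Parents of each child, excluding Rain:
  parents(Cloudy) \ {Rain} = {Dew, Season}.
MB(Rain) = {Cloudy, Dew, Fog, Humidity, Season}.
Temp is neither a parent, child, nor co-parent of Rain, so it does not belong.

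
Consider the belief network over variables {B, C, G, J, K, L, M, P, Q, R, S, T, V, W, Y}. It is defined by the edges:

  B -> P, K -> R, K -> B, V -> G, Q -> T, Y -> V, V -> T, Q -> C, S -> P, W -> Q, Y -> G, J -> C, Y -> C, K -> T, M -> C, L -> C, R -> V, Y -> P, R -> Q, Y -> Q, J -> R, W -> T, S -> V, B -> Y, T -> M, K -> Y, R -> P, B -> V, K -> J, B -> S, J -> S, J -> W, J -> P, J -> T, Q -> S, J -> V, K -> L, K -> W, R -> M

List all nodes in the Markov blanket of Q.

Recall MB(v) = parents ∪ children ∪ spouses, where spouses are the other parents of v's children.
Q's children: C, S, T.
Q's parents: R, W, Y.
For each child, the remaining parents (spouses of Q):
  parents(S) \ {Q} = {B, J}.
  T also has parents J, K, V, W.
  parents(C) \ {Q} = {J, L, M, Y}.
So the Markov blanket of Q is {B, C, J, K, L, M, R, S, T, V, W, Y}.

{B, C, J, K, L, M, R, S, T, V, W, Y}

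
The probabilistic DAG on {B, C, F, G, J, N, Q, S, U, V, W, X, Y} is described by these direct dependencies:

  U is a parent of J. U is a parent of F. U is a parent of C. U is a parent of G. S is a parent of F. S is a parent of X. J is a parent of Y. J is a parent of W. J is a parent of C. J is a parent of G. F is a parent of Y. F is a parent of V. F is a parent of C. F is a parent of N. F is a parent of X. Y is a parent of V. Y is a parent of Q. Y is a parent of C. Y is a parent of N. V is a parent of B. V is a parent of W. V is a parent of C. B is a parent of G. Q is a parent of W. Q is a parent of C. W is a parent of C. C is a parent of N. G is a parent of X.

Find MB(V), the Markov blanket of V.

A node's Markov blanket = Pa ∪ Ch ∪ (parents of Ch other than the node itself).
V has parents F, Y.
V has children B, C, W.
Other parents of V's children:
  B has no other parent.
  W also has parents J, Q.
  C's other parents are F, J, Q, U, W, Y.
So the Markov blanket of V is {B, C, F, J, Q, U, W, Y}.

{B, C, F, J, Q, U, W, Y}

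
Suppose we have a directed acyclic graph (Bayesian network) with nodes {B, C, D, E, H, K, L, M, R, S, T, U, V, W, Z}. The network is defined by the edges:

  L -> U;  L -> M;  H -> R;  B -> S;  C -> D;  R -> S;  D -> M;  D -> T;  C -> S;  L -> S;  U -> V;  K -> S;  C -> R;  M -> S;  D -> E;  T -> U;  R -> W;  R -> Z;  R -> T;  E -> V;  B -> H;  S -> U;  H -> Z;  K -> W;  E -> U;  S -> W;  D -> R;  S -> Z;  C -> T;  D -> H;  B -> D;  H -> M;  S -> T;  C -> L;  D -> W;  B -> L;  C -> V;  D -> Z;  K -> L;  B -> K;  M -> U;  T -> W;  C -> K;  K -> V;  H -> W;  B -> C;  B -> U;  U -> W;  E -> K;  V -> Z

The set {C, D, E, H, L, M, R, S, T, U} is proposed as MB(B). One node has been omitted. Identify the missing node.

K

Pa(B) = {}.
Ch(B) = {C, D, H, K, L, S, U}.
Parents of each child, excluding B:
  C: no additional parents.
  parents(D) \ {B} = {C}.
  H also has parent D.
  K's other parents are C, E.
  L also has parents C, K.
  parents(S) \ {B} = {C, K, L, M, R}.
  U also has parents E, L, M, S, T.
MB(B) = {C, D, E, H, K, L, M, R, S, T, U}.
Comparing with the claimed set, K is missing.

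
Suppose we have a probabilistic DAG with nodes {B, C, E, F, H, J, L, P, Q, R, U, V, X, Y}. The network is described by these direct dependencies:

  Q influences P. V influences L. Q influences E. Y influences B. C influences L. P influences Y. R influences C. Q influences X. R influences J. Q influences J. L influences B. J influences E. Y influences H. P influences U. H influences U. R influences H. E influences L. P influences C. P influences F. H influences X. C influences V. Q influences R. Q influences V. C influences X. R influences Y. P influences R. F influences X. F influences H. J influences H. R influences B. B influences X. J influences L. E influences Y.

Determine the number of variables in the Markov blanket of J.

9

A node's Markov blanket = Pa ∪ Ch ∪ (parents of Ch other than the node itself).
J's parents: Q, R.
Ch(J) = {E, H, L}.
Co-parents of J (other parents of its children):
  E's other parent is Q.
  L also has parents C, E, V.
  parents(H) \ {J} = {F, R, Y}.
MB(J) = {C, E, F, H, L, Q, R, V, Y}, which has 9 nodes.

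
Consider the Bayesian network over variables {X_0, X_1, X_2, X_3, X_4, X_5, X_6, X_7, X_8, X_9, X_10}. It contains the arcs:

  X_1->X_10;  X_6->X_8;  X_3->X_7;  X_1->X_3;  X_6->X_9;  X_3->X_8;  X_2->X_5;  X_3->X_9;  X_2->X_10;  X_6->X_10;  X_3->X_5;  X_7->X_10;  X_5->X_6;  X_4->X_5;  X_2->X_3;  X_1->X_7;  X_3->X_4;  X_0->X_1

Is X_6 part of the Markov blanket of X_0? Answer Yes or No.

A node's Markov blanket = Pa ∪ Ch ∪ (parents of Ch other than the node itself).
X_0's parents: none.
Children of X_0: X_1.
For each child, the remaining parents (spouses of X_0):
  X_1: no additional parents.
MB(X_0) = {X_1}; X_6 is not in this set.

No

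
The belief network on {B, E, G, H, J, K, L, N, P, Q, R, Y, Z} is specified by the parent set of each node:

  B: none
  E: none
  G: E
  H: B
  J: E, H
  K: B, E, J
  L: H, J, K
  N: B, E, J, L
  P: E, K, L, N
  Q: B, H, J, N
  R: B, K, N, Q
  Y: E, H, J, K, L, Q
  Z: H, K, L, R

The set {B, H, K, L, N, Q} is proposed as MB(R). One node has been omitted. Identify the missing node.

Z

R has parents B, K, N, Q.
R has child Z.
Parents of each child, excluding R:
  parents(Z) \ {R} = {H, K, L}.
MB(R) = {B, H, K, L, N, Q, Z}.
Comparing with the claimed set, Z is missing.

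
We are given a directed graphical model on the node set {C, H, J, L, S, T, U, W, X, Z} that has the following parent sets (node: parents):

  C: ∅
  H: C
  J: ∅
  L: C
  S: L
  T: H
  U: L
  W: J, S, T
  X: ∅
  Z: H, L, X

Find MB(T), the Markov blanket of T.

By definition, MB(T) is built from T's parents, T's children, and the co-parents of T.
T's children: W.
Pa(T) = {H}.
Other parents of T's children:
  W's other parents are J, S.
Taking the union gives {H, J, S, W}.

{H, J, S, W}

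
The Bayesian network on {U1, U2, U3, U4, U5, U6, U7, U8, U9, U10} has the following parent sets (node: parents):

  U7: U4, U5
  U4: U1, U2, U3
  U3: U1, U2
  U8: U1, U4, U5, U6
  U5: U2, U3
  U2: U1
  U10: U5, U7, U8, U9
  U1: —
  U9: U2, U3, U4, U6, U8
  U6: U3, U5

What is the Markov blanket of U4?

{U1, U2, U3, U5, U6, U7, U8, U9}

Recall MB(v) = parents ∪ children ∪ spouses, where spouses are the other parents of v's children.
U4 has parents U1, U2, U3.
Ch(U4) = {U7, U8, U9}.
Co-parents of U4 (other parents of its children):
  U7 also has parent U5.
  U8 also has parents U1, U5, U6.
  U9's other parents are U2, U3, U6, U8.
MB(U4) = {U1, U2, U3, U5, U6, U7, U8, U9}.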